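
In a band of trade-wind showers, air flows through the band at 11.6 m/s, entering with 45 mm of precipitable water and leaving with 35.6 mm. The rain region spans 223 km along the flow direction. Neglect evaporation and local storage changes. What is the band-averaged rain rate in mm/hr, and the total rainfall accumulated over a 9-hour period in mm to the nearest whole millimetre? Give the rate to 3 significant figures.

R ≈ 1.76 mm/hr; total ≈ 16 mm

Column moisture flux per unit crosswind length is F = V × PW.
Inflow: F_in = 11.6 × 45 = 522 mm·m/s
Outflow: F_out = 11.6 × 35.6 = 412.96 mm·m/s
Steady-state rate R = (F_in − F_out)/L = (522 − 412.96) / 223000 m = 4.890e-04 mm/s.
R = 4.890e-04 × 3600 = 1.76 mm/hr.
Over 9 h: total = 1.76 × 9 = 15.84 ≈ 16 mm.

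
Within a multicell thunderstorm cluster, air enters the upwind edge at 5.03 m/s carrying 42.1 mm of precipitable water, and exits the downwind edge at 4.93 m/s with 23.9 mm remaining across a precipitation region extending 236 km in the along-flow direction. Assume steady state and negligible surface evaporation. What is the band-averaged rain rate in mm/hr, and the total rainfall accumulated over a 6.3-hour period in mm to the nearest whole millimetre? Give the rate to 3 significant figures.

R ≈ 1.43 mm/hr; total ≈ 9 mm

Column moisture flux per unit crosswind length is F = V × PW.
Inflow: F_in = 5.03 × 42.1 = 211.763 mm·m/s
Outflow: F_out = 4.93 × 23.9 = 117.827 mm·m/s
Steady-state rate R = (F_in − F_out)/L = (211.763 − 117.827) / 236000 m = 3.980e-04 mm/s.
R = 3.980e-04 × 3600 = 1.43 mm/hr.
Over 6.3 h: total = 1.43 × 6.3 = 9.009 ≈ 9 mm.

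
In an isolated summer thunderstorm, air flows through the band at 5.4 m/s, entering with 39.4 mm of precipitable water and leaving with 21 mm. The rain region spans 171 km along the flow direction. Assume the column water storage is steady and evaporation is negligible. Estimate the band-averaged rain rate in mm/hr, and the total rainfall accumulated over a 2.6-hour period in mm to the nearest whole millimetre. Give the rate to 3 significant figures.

Column moisture flux per unit crosswind length is F = V × PW.
Inflow: F_in = 5.4 × 39.4 = 212.76 mm·m/s
Outflow: F_out = 5.4 × 21 = 113.4 mm·m/s
Steady-state rate R = (F_in − F_out)/L = (212.76 − 113.4) / 171000 m = 5.811e-04 mm/s.
R = 5.811e-04 × 3600 = 2.09 mm/hr.
Over 2.6 h: total = 2.09 × 2.6 = 5.434 ≈ 5 mm.

R ≈ 2.09 mm/hr; total ≈ 5 mm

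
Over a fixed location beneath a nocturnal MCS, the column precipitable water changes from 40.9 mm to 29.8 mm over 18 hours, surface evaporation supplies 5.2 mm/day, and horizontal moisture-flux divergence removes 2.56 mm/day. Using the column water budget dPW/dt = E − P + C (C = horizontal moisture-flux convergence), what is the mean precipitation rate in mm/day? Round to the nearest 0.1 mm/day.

dPW/dt = (29.8 − 40.9) mm / (18/24 day) = -14.800 mm/day.
P = E + C − dPW/dt = 5.2 + (-2.56) − (-14.800) = 17.4 mm/day.

P ≈ 17.4 mm/day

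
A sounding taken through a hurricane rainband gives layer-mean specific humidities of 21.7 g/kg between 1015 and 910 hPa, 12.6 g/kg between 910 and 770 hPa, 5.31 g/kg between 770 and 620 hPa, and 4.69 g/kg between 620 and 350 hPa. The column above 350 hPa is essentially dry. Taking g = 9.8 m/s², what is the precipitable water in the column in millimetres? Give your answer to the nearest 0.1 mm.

PW ≈ 62.3 mm

Precipitable water is the column-integrated vapour mass per unit area: PW = (1/g) Σ q̄ Δp, with q in kg/kg and Δp in Pa (1 kg/m² of water = 1 mm).
Layer 1015–910 hPa: Δp = 105 hPa = 10500 Pa, q̄ = 0.0217 kg/kg → 0.0217 × 10500 / 9.8 = 23.25 mm
Layer 910–770 hPa: Δp = 140 hPa = 14000 Pa, q̄ = 0.0126 kg/kg → 0.0126 × 14000 / 9.8 = 18.00 mm
Layer 770–620 hPa: Δp = 150 hPa = 15000 Pa, q̄ = 0.00531 kg/kg → 0.00531 × 15000 / 9.8 = 8.13 mm
Layer 620–350 hPa: Δp = 270 hPa = 27000 Pa, q̄ = 0.00469 kg/kg → 0.00469 × 27000 / 9.8 = 12.92 mm
PW = 23.25 + 18.00 + 8.13 + 12.92 = 62.30 ≈ 62.3 mm.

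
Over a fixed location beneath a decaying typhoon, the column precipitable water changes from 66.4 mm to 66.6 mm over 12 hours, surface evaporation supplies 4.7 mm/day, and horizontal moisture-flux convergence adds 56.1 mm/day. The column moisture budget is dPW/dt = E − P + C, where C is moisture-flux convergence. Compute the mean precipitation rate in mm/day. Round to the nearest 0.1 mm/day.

P ≈ 60.4 mm/day

dPW/dt = (66.6 − 66.4) mm / (12/24 day) = +0.400 mm/day.
P = E + C − dPW/dt = 4.7 + (56.1) − (+0.400) = 60.4 mm/day.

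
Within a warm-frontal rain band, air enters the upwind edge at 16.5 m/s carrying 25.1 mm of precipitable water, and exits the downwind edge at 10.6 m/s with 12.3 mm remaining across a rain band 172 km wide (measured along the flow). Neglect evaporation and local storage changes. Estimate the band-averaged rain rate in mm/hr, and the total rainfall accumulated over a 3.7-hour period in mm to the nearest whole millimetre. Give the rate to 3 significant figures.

Column moisture flux per unit crosswind length is F = V × PW.
Inflow: F_in = 16.5 × 25.1 = 414.15 mm·m/s
Outflow: F_out = 10.6 × 12.3 = 130.38 mm·m/s
Steady-state rate R = (F_in − F_out)/L = (414.15 − 130.38) / 172000 m = 1.650e-03 mm/s.
R = 1.650e-03 × 3600 = 5.94 mm/hr.
Over 3.7 h: total = 5.94 × 3.7 = 21.978 ≈ 22 mm.

R ≈ 5.94 mm/hr; total ≈ 22 mm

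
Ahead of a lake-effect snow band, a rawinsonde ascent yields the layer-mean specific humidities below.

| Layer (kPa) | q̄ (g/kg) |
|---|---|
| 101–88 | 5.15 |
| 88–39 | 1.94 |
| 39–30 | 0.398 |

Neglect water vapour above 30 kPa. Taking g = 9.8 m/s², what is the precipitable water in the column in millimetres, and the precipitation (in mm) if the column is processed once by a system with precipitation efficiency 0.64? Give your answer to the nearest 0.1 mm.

Precipitable water is the column-integrated vapour mass per unit area: PW = (1/g) Σ q̄ Δp, with q in kg/kg and Δp in Pa (1 kg/m² of water = 1 mm).
Layer 101–88 kPa: Δp = 130 hPa = 13000 Pa, q̄ = 0.00515 kg/kg → 0.00515 × 13000 / 9.8 = 6.83 mm
Layer 88–39 kPa: Δp = 490 hPa = 49000 Pa, q̄ = 0.00194 kg/kg → 0.00194 × 49000 / 9.8 = 9.70 mm
Layer 39–30 kPa: Δp = 90 hPa = 9000 Pa, q̄ = 0.000398 kg/kg → 0.000398 × 9000 / 9.8 = 0.37 mm
PW = 6.83 + 9.70 + 0.37 = 16.90 ≈ 16.9 mm.
Precipitation = ε × PW = 0.64 × 16.9 = 10.8 mm.

PW ≈ 16.9 mm; precipitation ≈ 10.8 mm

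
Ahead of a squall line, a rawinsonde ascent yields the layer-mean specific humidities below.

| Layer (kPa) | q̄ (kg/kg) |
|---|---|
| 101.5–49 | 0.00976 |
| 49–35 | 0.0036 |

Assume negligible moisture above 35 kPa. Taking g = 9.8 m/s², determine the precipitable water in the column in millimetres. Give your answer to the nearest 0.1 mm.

Precipitable water is the column-integrated vapour mass per unit area: PW = (1/g) Σ q̄ Δp, with q in kg/kg and Δp in Pa (1 kg/m² of water = 1 mm).
Layer 101.5–49 kPa: Δp = 525 hPa = 52500 Pa, q̄ = 0.00976 kg/kg → 0.00976 × 52500 / 9.8 = 52.29 mm
Layer 49–35 kPa: Δp = 140 hPa = 14000 Pa, q̄ = 0.0036 kg/kg → 0.0036 × 14000 / 9.8 = 5.14 mm
PW = 52.29 + 5.14 = 57.43 ≈ 57.4 mm.

PW ≈ 57.4 mm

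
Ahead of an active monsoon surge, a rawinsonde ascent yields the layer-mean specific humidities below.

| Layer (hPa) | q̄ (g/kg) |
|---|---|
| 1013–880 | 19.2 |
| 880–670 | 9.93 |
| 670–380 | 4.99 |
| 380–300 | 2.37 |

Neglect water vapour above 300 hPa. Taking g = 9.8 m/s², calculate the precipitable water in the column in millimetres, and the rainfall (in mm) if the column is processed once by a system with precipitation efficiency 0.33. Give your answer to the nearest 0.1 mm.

Precipitable water is the column-integrated vapour mass per unit area: PW = (1/g) Σ q̄ Δp, with q in kg/kg and Δp in Pa (1 kg/m² of water = 1 mm).
Layer 1013–880 hPa: Δp = 133 hPa = 13300 Pa, q̄ = 0.0192 kg/kg → 0.0192 × 13300 / 9.8 = 26.06 mm
Layer 880–670 hPa: Δp = 210 hPa = 21000 Pa, q̄ = 0.00993 kg/kg → 0.00993 × 21000 / 9.8 = 21.28 mm
Layer 670–380 hPa: Δp = 290 hPa = 29000 Pa, q̄ = 0.00499 kg/kg → 0.00499 × 29000 / 9.8 = 14.77 mm
Layer 380–300 hPa: Δp = 80 hPa = 8000 Pa, q̄ = 0.00237 kg/kg → 0.00237 × 8000 / 9.8 = 1.93 mm
PW = 26.06 + 21.28 + 14.77 + 1.93 = 64.04 ≈ 64.0 mm.
Rainfall = ε × PW = 0.33 × 64.0 = 21.1 mm.

PW ≈ 64.0 mm; rainfall ≈ 21.1 mm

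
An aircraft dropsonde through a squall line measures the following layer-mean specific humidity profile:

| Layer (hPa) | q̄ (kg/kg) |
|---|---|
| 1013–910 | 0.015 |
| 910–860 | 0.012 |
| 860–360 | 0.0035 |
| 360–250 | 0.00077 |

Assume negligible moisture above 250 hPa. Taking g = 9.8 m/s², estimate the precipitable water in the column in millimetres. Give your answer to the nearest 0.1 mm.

Precipitable water is the column-integrated vapour mass per unit area: PW = (1/g) Σ q̄ Δp, with q in kg/kg and Δp in Pa (1 kg/m² of water = 1 mm).
Layer 1013–910 hPa: Δp = 103 hPa = 10300 Pa, q̄ = 0.015 kg/kg → 0.015 × 10300 / 9.8 = 15.77 mm
Layer 910–860 hPa: Δp = 50 hPa = 5000 Pa, q̄ = 0.012 kg/kg → 0.012 × 5000 / 9.8 = 6.12 mm
Layer 860–360 hPa: Δp = 500 hPa = 50000 Pa, q̄ = 0.0035 kg/kg → 0.0035 × 50000 / 9.8 = 17.86 mm
Layer 360–250 hPa: Δp = 110 hPa = 11000 Pa, q̄ = 0.00077 kg/kg → 0.00077 × 11000 / 9.8 = 0.86 mm
PW = 15.77 + 6.12 + 17.86 + 0.86 = 40.61 ≈ 40.6 mm.

PW ≈ 40.6 mm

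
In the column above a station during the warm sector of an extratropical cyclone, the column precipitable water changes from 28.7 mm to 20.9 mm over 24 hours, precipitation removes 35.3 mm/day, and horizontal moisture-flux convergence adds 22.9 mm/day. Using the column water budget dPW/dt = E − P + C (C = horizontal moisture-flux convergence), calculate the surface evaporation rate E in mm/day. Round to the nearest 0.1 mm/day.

dPW/dt = (20.9 − 28.7) mm / (24/24 day) = -7.800 mm/day.
E = dPW/dt + P − C = (-7.800) + 35.3 − (22.9) = 4.6 mm/day.

E ≈ 4.6 mm/day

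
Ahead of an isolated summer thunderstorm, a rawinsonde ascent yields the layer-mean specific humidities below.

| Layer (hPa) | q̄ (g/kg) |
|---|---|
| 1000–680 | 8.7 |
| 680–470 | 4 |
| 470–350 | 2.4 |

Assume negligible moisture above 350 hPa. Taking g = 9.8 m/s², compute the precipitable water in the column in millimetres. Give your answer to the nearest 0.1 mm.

Precipitable water is the column-integrated vapour mass per unit area: PW = (1/g) Σ q̄ Δp, with q in kg/kg and Δp in Pa (1 kg/m² of water = 1 mm).
Layer 1000–680 hPa: Δp = 320 hPa = 32000 Pa, q̄ = 0.0087 kg/kg → 0.0087 × 32000 / 9.8 = 28.41 mm
Layer 680–470 hPa: Δp = 210 hPa = 21000 Pa, q̄ = 0.004 kg/kg → 0.004 × 21000 / 9.8 = 8.57 mm
Layer 470–350 hPa: Δp = 120 hPa = 12000 Pa, q̄ = 0.0024 kg/kg → 0.0024 × 12000 / 9.8 = 2.94 mm
PW = 28.41 + 8.57 + 2.94 = 39.92 ≈ 39.9 mm.

PW ≈ 39.9 mm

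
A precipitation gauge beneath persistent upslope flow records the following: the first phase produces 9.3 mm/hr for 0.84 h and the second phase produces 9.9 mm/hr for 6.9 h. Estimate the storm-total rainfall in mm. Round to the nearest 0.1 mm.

Total = Σ Rᵢ Δtᵢ = 9.3 × 0.84 + 9.9 × 6.9
      = 7.812 + 68.31 = 76.1 mm.

total ≈ 76.1 mm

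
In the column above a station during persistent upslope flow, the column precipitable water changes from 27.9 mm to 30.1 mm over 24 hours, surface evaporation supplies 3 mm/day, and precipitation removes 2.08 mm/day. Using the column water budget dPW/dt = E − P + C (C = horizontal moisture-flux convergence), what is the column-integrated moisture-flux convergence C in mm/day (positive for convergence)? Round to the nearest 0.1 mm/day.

dPW/dt = (30.1 − 27.9) mm / (24/24 day) = +2.200 mm/day.
C = dPW/dt − E + P = (+2.200) − 3 + 2.08 = 1.3 mm/day.

C ≈ 1.3 mm/day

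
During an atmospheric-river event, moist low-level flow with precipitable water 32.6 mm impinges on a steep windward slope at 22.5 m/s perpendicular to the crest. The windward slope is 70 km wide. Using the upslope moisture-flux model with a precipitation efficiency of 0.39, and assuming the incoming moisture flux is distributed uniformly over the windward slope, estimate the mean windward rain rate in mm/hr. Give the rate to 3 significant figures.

R ≈ 14.7 mm/hr

Incoming column moisture flux per unit ridge length: F = V × PW = 22.5 × 32.6 = 733.5 mm·m/s.
Spread over the 70 km slope with efficiency ε = 0.39: R = ε·F/W = 0.39 × 733.5 / 70000 m = 4.087e-03 mm/s.
R = 4.087e-03 × 3600 = 14.7 mm/hr.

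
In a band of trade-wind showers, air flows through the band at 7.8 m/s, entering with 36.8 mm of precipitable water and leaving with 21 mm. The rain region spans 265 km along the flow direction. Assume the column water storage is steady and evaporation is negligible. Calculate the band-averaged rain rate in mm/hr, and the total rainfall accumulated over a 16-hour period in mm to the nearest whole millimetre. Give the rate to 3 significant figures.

Column moisture flux per unit crosswind length is F = V × PW.
Inflow: F_in = 7.8 × 36.8 = 287.04 mm·m/s
Outflow: F_out = 7.8 × 21 = 163.8 mm·m/s
Steady-state rate R = (F_in − F_out)/L = (287.04 − 163.8) / 265000 m = 4.651e-04 mm/s.
R = 4.651e-04 × 3600 = 1.67 mm/hr.
Over 16 h: total = 1.67 × 16 = 26.72 ≈ 27 mm.

R ≈ 1.67 mm/hr; total ≈ 27 mm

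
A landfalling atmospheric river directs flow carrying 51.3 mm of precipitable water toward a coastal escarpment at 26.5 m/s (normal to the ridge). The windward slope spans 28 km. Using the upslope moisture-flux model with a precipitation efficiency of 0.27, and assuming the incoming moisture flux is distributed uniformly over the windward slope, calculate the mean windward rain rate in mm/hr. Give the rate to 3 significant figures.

R ≈ 47.2 mm/hr

Incoming column moisture flux per unit ridge length: F = V × PW = 26.5 × 51.3 = 1359.45 mm·m/s.
Spread over the 28 km slope with efficiency ε = 0.27: R = ε·F/W = 0.27 × 1359.45 / 28000 m = 1.311e-02 mm/s.
R = 1.311e-02 × 3600 = 47.2 mm/hr.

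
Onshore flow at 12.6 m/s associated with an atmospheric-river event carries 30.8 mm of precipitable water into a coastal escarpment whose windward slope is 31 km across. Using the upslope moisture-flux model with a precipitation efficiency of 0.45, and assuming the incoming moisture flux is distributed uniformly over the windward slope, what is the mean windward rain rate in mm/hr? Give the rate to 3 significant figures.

R ≈ 20.3 mm/hr

Incoming column moisture flux per unit ridge length: F = V × PW = 12.6 × 30.8 = 388.08 mm·m/s.
Spread over the 31 km slope with efficiency ε = 0.45: R = ε·F/W = 0.45 × 388.08 / 31000 m = 5.633e-03 mm/s.
R = 5.633e-03 × 3600 = 20.3 mm/hr.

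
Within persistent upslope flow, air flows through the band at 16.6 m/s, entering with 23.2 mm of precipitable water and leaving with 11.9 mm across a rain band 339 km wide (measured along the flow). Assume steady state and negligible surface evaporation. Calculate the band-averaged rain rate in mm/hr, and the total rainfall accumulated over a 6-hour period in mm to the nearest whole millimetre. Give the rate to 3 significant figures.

Column moisture flux per unit crosswind length is F = V × PW.
Inflow: F_in = 16.6 × 23.2 = 385.12 mm·m/s
Outflow: F_out = 16.6 × 11.9 = 197.54 mm·m/s
Steady-state rate R = (F_in − F_out)/L = (385.12 − 197.54) / 339000 m = 5.533e-04 mm/s.
R = 5.533e-04 × 3600 = 1.99 mm/hr.
Over 6 h: total = 1.99 × 6 = 11.94 ≈ 12 mm.

R ≈ 1.99 mm/hr; total ≈ 12 mm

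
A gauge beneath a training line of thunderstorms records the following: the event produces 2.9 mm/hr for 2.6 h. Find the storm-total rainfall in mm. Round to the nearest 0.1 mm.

Total = Σ Rᵢ Δtᵢ = 2.9 × 2.6
      = 7.54 = 7.5 mm.

total ≈ 7.5 mm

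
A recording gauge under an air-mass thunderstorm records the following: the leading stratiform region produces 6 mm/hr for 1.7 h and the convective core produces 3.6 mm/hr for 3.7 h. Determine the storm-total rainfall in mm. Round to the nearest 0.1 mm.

total ≈ 23.5 mm

Total = Σ Rᵢ Δtᵢ = 6 × 1.7 + 3.6 × 3.7
      = 10.2 + 13.32 = 23.5 mm.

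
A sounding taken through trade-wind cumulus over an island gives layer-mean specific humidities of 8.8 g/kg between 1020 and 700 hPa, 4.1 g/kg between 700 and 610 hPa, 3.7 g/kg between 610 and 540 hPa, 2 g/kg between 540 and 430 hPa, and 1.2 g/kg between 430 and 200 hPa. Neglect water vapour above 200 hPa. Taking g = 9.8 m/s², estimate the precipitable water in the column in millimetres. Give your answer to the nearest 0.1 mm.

Precipitable water is the column-integrated vapour mass per unit area: PW = (1/g) Σ q̄ Δp, with q in kg/kg and Δp in Pa (1 kg/m² of water = 1 mm).
Layer 1020–700 hPa: Δp = 320 hPa = 32000 Pa, q̄ = 0.0088 kg/kg → 0.0088 × 32000 / 9.8 = 28.73 mm
Layer 700–610 hPa: Δp = 90 hPa = 9000 Pa, q̄ = 0.0041 kg/kg → 0.0041 × 9000 / 9.8 = 3.77 mm
Layer 610–540 hPa: Δp = 70 hPa = 7000 Pa, q̄ = 0.0037 kg/kg → 0.0037 × 7000 / 9.8 = 2.64 mm
Layer 540–430 hPa: Δp = 110 hPa = 11000 Pa, q̄ = 0.002 kg/kg → 0.002 × 11000 / 9.8 = 2.24 mm
Layer 430–200 hPa: Δp = 230 hPa = 23000 Pa, q̄ = 0.0012 kg/kg → 0.0012 × 23000 / 9.8 = 2.82 mm
PW = 28.73 + 3.77 + 2.64 + 2.24 + 2.82 = 40.20 ≈ 40.2 mm.

PW ≈ 40.2 mm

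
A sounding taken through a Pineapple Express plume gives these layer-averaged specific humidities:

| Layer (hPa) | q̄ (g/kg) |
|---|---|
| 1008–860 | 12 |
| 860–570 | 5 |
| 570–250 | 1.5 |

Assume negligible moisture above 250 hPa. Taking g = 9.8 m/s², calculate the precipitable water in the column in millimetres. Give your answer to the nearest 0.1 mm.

PW ≈ 37.8 mm

Precipitable water is the column-integrated vapour mass per unit area: PW = (1/g) Σ q̄ Δp, with q in kg/kg and Δp in Pa (1 kg/m² of water = 1 mm).
Layer 1008–860 hPa: Δp = 148 hPa = 14800 Pa, q̄ = 0.012 kg/kg → 0.012 × 14800 / 9.8 = 18.12 mm
Layer 860–570 hPa: Δp = 290 hPa = 29000 Pa, q̄ = 0.005 kg/kg → 0.005 × 29000 / 9.8 = 14.80 mm
Layer 570–250 hPa: Δp = 320 hPa = 32000 Pa, q̄ = 0.0015 kg/kg → 0.0015 × 32000 / 9.8 = 4.90 mm
PW = 18.12 + 14.80 + 4.90 = 37.82 ≈ 37.8 mm.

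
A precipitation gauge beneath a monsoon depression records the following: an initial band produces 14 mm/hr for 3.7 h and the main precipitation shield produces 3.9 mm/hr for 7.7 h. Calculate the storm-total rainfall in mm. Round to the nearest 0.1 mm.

total ≈ 81.8 mm

Total = Σ Rᵢ Δtᵢ = 14 × 3.7 + 3.9 × 7.7
      = 51.8 + 30.03 = 81.8 mm.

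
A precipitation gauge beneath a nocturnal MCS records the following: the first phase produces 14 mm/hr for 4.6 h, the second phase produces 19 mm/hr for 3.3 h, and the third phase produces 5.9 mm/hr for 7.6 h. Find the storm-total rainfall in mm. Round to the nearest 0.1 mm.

total ≈ 171.9 mm

Total = Σ Rᵢ Δtᵢ = 14 × 4.6 + 19 × 3.3 + 5.9 × 7.6
      = 64.4 + 62.7 + 44.84 = 171.9 mm.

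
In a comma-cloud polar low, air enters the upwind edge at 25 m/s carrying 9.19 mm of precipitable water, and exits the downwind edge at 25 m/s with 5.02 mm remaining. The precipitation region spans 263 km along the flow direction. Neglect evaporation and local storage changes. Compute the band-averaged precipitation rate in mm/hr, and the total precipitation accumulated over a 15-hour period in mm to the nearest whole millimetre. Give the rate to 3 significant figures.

Column moisture flux per unit crosswind length is F = V × PW.
Inflow: F_in = 25 × 9.19 = 229.75 mm·m/s
Outflow: F_out = 25 × 5.02 = 125.5 mm·m/s
Steady-state rate R = (F_in − F_out)/L = (229.75 − 125.5) / 263000 m = 3.964e-04 mm/s.
R = 3.964e-04 × 3600 = 1.43 mm/hr.
Over 15 h: total = 1.43 × 15 = 21.45 ≈ 21 mm.

R ≈ 1.43 mm/hr; total ≈ 21 mm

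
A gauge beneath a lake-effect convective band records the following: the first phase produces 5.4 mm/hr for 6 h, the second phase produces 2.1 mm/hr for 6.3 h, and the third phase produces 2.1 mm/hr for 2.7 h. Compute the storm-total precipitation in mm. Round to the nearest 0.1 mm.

Total = Σ Rᵢ Δtᵢ = 5.4 × 6 + 2.1 × 6.3 + 2.1 × 2.7
      = 32.4 + 13.23 + 5.67 = 51.3 mm.

total ≈ 51.3 mm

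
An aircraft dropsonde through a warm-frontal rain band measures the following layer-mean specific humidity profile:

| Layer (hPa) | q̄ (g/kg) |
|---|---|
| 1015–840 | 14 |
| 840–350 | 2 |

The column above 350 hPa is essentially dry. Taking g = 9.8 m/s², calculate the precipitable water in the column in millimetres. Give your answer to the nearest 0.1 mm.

PW ≈ 35.0 mm

Precipitable water is the column-integrated vapour mass per unit area: PW = (1/g) Σ q̄ Δp, with q in kg/kg and Δp in Pa (1 kg/m² of water = 1 mm).
Layer 1015–840 hPa: Δp = 175 hPa = 17500 Pa, q̄ = 0.014 kg/kg → 0.014 × 17500 / 9.8 = 25.00 mm
Layer 840–350 hPa: Δp = 490 hPa = 49000 Pa, q̄ = 0.002 kg/kg → 0.002 × 49000 / 9.8 = 10.00 mm
PW = 25.00 + 10.00 = 35.00 ≈ 35.0 mm.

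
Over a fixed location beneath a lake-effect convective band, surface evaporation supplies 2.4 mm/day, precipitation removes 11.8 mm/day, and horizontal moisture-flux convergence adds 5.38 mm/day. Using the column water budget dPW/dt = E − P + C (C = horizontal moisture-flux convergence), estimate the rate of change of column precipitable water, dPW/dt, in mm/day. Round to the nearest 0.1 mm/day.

dPW/dt ≈ -4.0 mm/day

dPW/dt = E − P + C = 2.4 − 11.8 + (5.38) = -4.0 mm/day.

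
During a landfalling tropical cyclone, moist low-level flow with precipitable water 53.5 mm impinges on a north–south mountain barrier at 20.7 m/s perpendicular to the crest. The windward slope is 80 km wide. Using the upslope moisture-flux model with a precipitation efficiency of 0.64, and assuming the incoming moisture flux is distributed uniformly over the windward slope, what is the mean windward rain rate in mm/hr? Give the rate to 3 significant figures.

Incoming column moisture flux per unit ridge length: F = V × PW = 20.7 × 53.5 = 1107.45 mm·m/s.
Spread over the 80 km slope with efficiency ε = 0.64: R = ε·F/W = 0.64 × 1107.45 / 80000 m = 8.860e-03 mm/s.
R = 8.860e-03 × 3600 = 31.9 mm/hr.

R ≈ 31.9 mm/hr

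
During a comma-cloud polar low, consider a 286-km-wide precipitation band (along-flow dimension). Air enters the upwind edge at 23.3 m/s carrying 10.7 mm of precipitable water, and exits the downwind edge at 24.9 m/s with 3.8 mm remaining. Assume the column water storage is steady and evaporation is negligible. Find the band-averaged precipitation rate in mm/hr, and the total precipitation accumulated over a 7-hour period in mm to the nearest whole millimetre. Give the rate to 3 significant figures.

Column moisture flux per unit crosswind length is F = V × PW.
Inflow: F_in = 23.3 × 10.7 = 249.31 mm·m/s
Outflow: F_out = 24.9 × 3.8 = 94.62 mm·m/s
Steady-state rate R = (F_in − F_out)/L = (249.31 − 94.62) / 286000 m = 5.409e-04 mm/s.
R = 5.409e-04 × 3600 = 1.95 mm/hr.
Over 7 h: total = 1.95 × 7 = 13.65 ≈ 14 mm.

R ≈ 1.95 mm/hr; total ≈ 14 mm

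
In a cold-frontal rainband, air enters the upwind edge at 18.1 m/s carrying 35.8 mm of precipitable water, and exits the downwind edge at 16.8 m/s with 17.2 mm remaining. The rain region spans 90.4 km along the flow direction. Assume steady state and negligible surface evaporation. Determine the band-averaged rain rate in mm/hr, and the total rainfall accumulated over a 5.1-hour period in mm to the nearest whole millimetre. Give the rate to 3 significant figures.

Column moisture flux per unit crosswind length is F = V × PW.
Inflow: F_in = 18.1 × 35.8 = 647.98 mm·m/s
Outflow: F_out = 16.8 × 17.2 = 288.96 mm·m/s
Steady-state rate R = (F_in − F_out)/L = (647.98 − 288.96) / 90400 m = 3.971e-03 mm/s.
R = 3.971e-03 × 3600 = 14.3 mm/hr.
Over 5.1 h: total = 14.3 × 5.1 = 72.93 ≈ 73 mm.

R ≈ 14.3 mm/hr; total ≈ 73 mm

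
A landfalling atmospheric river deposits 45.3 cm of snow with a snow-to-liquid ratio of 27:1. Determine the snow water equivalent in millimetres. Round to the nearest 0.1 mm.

SWE = snow depth / ratio = 45.3 cm / 27 = 1.678 cm = 16.8 mm.

SWE ≈ 16.8 mm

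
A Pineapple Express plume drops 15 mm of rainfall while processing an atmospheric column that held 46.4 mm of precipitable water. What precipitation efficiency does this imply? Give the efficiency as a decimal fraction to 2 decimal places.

ε = rainfall / PW = 15 / 46.4 = 0.32.

ε ≈ 0.32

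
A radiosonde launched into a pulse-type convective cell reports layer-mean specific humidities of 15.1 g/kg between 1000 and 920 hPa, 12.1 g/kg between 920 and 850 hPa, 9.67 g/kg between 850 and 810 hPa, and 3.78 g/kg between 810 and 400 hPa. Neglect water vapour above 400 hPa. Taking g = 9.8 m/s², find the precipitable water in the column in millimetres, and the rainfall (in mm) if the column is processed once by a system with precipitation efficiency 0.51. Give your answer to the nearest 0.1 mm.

PW ≈ 40.7 mm; rainfall ≈ 20.8 mm

Precipitable water is the column-integrated vapour mass per unit area: PW = (1/g) Σ q̄ Δp, with q in kg/kg and Δp in Pa (1 kg/m² of water = 1 mm).
Layer 1000–920 hPa: Δp = 80 hPa = 8000 Pa, q̄ = 0.0151 kg/kg → 0.0151 × 8000 / 9.8 = 12.33 mm
Layer 920–850 hPa: Δp = 70 hPa = 7000 Pa, q̄ = 0.0121 kg/kg → 0.0121 × 7000 / 9.8 = 8.64 mm
Layer 850–810 hPa: Δp = 40 hPa = 4000 Pa, q̄ = 0.00967 kg/kg → 0.00967 × 4000 / 9.8 = 3.95 mm
Layer 810–400 hPa: Δp = 410 hPa = 41000 Pa, q̄ = 0.00378 kg/kg → 0.00378 × 41000 / 9.8 = 15.81 mm
PW = 12.33 + 8.64 + 3.95 + 15.81 = 40.73 ≈ 40.7 mm.
Rainfall = ε × PW = 0.51 × 40.7 = 20.8 mm.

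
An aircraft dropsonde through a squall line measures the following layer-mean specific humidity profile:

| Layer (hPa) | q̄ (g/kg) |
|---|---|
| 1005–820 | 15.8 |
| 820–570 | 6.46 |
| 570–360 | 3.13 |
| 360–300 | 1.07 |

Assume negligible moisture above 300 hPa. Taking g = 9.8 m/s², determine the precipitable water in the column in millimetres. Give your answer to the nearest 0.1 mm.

Precipitable water is the column-integrated vapour mass per unit area: PW = (1/g) Σ q̄ Δp, with q in kg/kg and Δp in Pa (1 kg/m² of water = 1 mm).
Layer 1005–820 hPa: Δp = 185 hPa = 18500 Pa, q̄ = 0.0158 kg/kg → 0.0158 × 18500 / 9.8 = 29.83 mm
Layer 820–570 hPa: Δp = 250 hPa = 25000 Pa, q̄ = 0.00646 kg/kg → 0.00646 × 25000 / 9.8 = 16.48 mm
Layer 570–360 hPa: Δp = 210 hPa = 21000 Pa, q̄ = 0.00313 kg/kg → 0.00313 × 21000 / 9.8 = 6.71 mm
Layer 360–300 hPa: Δp = 60 hPa = 6000 Pa, q̄ = 0.00107 kg/kg → 0.00107 × 6000 / 9.8 = 0.66 mm
PW = 29.83 + 16.48 + 6.71 + 0.66 = 53.68 ≈ 53.7 mm.

PW ≈ 53.7 mm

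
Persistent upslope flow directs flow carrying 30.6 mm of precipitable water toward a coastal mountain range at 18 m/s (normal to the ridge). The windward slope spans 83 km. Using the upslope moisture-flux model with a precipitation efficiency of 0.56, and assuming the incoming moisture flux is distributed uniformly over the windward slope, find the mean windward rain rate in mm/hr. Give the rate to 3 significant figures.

R ≈ 13.4 mm/hr

Incoming column moisture flux per unit ridge length: F = V × PW = 18 × 30.6 = 550.8 mm·m/s.
Spread over the 83 km slope with efficiency ε = 0.56: R = ε·F/W = 0.56 × 550.8 / 83000 m = 3.716e-03 mm/s.
R = 3.716e-03 × 3600 = 13.4 mm/hr.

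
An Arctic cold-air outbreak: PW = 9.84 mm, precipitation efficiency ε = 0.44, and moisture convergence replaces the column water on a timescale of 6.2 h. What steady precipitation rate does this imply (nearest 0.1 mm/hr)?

Each overturning extracts ε × PW = 0.44 × 9.84 = 4.3296 mm.
Rate = ε·PW / τ = 4.3296 / 6.2 h = 0.7 mm/hr.

R ≈ 0.7 mm/hr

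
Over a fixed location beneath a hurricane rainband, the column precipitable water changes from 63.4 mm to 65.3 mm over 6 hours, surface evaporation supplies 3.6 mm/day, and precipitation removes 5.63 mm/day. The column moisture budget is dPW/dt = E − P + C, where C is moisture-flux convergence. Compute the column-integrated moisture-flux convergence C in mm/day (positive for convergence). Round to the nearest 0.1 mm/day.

dPW/dt = (65.3 − 63.4) mm / (6/24 day) = +7.600 mm/day.
C = dPW/dt − E + P = (+7.600) − 3.6 + 5.63 = 9.6 mm/day.

C ≈ 9.6 mm/day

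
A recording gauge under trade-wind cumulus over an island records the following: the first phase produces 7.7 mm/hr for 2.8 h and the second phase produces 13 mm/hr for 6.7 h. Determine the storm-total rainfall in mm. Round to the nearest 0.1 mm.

total ≈ 108.7 mm

Total = Σ Rᵢ Δtᵢ = 7.7 × 2.8 + 13 × 6.7
      = 21.56 + 87.1 = 108.7 mm.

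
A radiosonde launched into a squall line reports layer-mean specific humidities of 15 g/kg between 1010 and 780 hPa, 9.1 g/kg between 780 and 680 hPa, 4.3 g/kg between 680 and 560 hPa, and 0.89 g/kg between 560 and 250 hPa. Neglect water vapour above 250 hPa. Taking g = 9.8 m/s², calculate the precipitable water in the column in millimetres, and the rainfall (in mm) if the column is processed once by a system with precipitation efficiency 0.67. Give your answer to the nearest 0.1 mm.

Precipitable water is the column-integrated vapour mass per unit area: PW = (1/g) Σ q̄ Δp, with q in kg/kg and Δp in Pa (1 kg/m² of water = 1 mm).
Layer 1010–780 hPa: Δp = 230 hPa = 23000 Pa, q̄ = 0.015 kg/kg → 0.015 × 23000 / 9.8 = 35.20 mm
Layer 780–680 hPa: Δp = 100 hPa = 10000 Pa, q̄ = 0.0091 kg/kg → 0.0091 × 10000 / 9.8 = 9.29 mm
Layer 680–560 hPa: Δp = 120 hPa = 12000 Pa, q̄ = 0.0043 kg/kg → 0.0043 × 12000 / 9.8 = 5.27 mm
Layer 560–250 hPa: Δp = 310 hPa = 31000 Pa, q̄ = 0.00089 kg/kg → 0.00089 × 31000 / 9.8 = 2.82 mm
PW = 35.20 + 9.29 + 5.27 + 2.82 = 52.58 ≈ 52.6 mm.
Rainfall = ε × PW = 0.67 × 52.6 = 35.2 mm.

PW ≈ 52.6 mm; rainfall ≈ 35.2 mm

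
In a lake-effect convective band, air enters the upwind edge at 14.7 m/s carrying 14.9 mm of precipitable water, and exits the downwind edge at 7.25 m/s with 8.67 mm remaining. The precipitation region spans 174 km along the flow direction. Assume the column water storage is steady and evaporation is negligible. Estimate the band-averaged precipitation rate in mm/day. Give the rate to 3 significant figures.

Column moisture flux per unit crosswind length is F = V × PW.
Inflow: F_in = 14.7 × 14.9 = 219.03 mm·m/s
Outflow: F_out = 7.25 × 8.67 = 62.8575 mm·m/s
Steady-state rate R = (F_in − F_out)/L = (219.03 − 62.8575) / 174000 m = 8.975e-04 mm/s.
R = 8.975e-04 × 3600 × 24 = 77.5 mm/day.

R ≈ 77.5 mm/day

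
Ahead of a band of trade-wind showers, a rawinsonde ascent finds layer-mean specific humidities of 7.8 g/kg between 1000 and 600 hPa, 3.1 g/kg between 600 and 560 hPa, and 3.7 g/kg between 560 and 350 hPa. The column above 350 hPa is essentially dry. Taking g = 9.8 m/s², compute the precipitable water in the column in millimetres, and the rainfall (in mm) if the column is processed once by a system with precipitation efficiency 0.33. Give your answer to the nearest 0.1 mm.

Precipitable water is the column-integrated vapour mass per unit area: PW = (1/g) Σ q̄ Δp, with q in kg/kg and Δp in Pa (1 kg/m² of water = 1 mm).
Layer 1000–600 hPa: Δp = 400 hPa = 40000 Pa, q̄ = 0.0078 kg/kg → 0.0078 × 40000 / 9.8 = 31.84 mm
Layer 600–560 hPa: Δp = 40 hPa = 4000 Pa, q̄ = 0.0031 kg/kg → 0.0031 × 4000 / 9.8 = 1.27 mm
Layer 560–350 hPa: Δp = 210 hPa = 21000 Pa, q̄ = 0.0037 kg/kg → 0.0037 × 21000 / 9.8 = 7.93 mm
PW = 31.84 + 1.27 + 7.93 = 41.04 ≈ 41.0 mm.
Rainfall = ε × PW = 0.33 × 41.0 = 13.5 mm.

PW ≈ 41.0 mm; rainfall ≈ 13.5 mm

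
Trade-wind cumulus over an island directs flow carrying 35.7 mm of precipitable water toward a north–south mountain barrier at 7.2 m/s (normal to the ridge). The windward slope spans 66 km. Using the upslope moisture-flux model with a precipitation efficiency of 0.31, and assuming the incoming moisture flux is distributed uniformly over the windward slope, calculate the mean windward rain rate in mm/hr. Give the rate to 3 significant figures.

Incoming column moisture flux per unit ridge length: F = V × PW = 7.2 × 35.7 = 257.04 mm·m/s.
Spread over the 66 km slope with efficiency ε = 0.31: R = ε·F/W = 0.31 × 257.04 / 66000 m = 1.207e-03 mm/s.
R = 1.207e-03 × 3600 = 4.35 mm/hr.

R ≈ 4.35 mm/hr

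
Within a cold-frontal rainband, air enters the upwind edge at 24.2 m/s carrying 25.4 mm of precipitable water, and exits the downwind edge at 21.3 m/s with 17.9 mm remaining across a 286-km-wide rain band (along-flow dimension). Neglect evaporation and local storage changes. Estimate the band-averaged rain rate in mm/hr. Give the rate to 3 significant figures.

R ≈ 2.94 mm/hr

Column moisture flux per unit crosswind length is F = V × PW.
Inflow: F_in = 24.2 × 25.4 = 614.68 mm·m/s
Outflow: F_out = 21.3 × 17.9 = 381.27 mm·m/s
Steady-state rate R = (F_in − F_out)/L = (614.68 − 381.27) / 286000 m = 8.161e-04 mm/s.
R = 8.161e-04 × 3600 = 2.94 mm/hr.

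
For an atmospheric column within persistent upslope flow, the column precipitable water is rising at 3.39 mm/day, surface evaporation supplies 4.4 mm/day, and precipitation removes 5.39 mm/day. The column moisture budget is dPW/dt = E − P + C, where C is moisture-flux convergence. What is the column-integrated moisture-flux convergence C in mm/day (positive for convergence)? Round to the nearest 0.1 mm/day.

C ≈ 4.4 mm/day

dPW/dt = +3.39 mm/day.
C = dPW/dt − E + P = (+3.39) − 4.4 + 5.39 = 4.4 mm/day.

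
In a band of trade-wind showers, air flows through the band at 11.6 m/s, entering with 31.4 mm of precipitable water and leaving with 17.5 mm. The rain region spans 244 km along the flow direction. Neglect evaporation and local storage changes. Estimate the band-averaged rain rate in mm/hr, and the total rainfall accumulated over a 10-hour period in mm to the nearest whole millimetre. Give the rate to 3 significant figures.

Column moisture flux per unit crosswind length is F = V × PW.
Inflow: F_in = 11.6 × 31.4 = 364.24 mm·m/s
Outflow: F_out = 11.6 × 17.5 = 203 mm·m/s
Steady-state rate R = (F_in − F_out)/L = (364.24 − 203) / 244000 m = 6.608e-04 mm/s.
R = 6.608e-04 × 3600 = 2.38 mm/hr.
Over 10 h: total = 2.38 × 10 = 23.8 ≈ 24 mm.

R ≈ 2.38 mm/hr; total ≈ 24 mm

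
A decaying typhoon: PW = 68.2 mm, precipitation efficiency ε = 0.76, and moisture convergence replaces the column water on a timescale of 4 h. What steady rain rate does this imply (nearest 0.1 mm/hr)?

Each overturning extracts ε × PW = 0.76 × 68.2 = 51.832 mm.
Rate = ε·PW / τ = 51.832 / 4 h = 13.0 mm/hr.

R ≈ 13.0 mm/hr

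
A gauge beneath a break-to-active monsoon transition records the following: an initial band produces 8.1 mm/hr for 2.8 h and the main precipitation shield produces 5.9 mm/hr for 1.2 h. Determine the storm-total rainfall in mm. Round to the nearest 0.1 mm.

Total = Σ Rᵢ Δtᵢ = 8.1 × 2.8 + 5.9 × 1.2
      = 22.68 + 7.08 = 29.8 mm.

total ≈ 29.8 mm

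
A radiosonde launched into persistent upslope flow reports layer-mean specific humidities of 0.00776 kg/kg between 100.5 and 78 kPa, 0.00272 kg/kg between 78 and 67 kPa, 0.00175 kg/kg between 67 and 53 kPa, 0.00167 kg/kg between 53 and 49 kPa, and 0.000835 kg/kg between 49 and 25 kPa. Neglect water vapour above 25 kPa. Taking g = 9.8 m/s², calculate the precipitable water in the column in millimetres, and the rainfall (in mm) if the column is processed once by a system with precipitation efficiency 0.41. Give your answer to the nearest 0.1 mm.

Precipitable water is the column-integrated vapour mass per unit area: PW = (1/g) Σ q̄ Δp, with q in kg/kg and Δp in Pa (1 kg/m² of water = 1 mm).
Layer 100.5–78 kPa: Δp = 225 hPa = 22500 Pa, q̄ = 0.00776 kg/kg → 0.00776 × 22500 / 9.8 = 17.82 mm
Layer 78–67 kPa: Δp = 110 hPa = 11000 Pa, q̄ = 0.00272 kg/kg → 0.00272 × 11000 / 9.8 = 3.05 mm
Layer 67–53 kPa: Δp = 140 hPa = 14000 Pa, q̄ = 0.00175 kg/kg → 0.00175 × 14000 / 9.8 = 2.50 mm
Layer 53–49 kPa: Δp = 40 hPa = 4000 Pa, q̄ = 0.00167 kg/kg → 0.00167 × 4000 / 9.8 = 0.68 mm
Layer 49–25 kPa: Δp = 240 hPa = 24000 Pa, q̄ = 0.000835 kg/kg → 0.000835 × 24000 / 9.8 = 2.04 mm
PW = 17.82 + 3.05 + 2.50 + 0.68 + 2.04 = 26.09 ≈ 26.1 mm.
Rainfall = ε × PW = 0.41 × 26.1 = 10.7 mm.

PW ≈ 26.1 mm; rainfall ≈ 10.7 mm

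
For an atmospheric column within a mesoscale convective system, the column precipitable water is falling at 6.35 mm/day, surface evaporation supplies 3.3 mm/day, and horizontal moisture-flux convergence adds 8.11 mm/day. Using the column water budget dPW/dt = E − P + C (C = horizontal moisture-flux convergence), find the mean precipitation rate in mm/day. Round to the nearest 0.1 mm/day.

dPW/dt = -6.35 mm/day.
P = E + C − dPW/dt = 3.3 + (8.11) − (-6.35) = 17.8 mm/day.

P ≈ 17.8 mm/day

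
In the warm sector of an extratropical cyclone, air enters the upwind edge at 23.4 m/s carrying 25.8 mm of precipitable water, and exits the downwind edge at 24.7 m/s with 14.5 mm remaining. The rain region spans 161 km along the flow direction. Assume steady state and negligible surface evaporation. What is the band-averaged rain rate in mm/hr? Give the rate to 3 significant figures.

R ≈ 5.49 mm/hr

Column moisture flux per unit crosswind length is F = V × PW.
Inflow: F_in = 23.4 × 25.8 = 603.72 mm·m/s
Outflow: F_out = 24.7 × 14.5 = 358.15 mm·m/s
Steady-state rate R = (F_in − F_out)/L = (603.72 − 358.15) / 161000 m = 1.525e-03 mm/s.
R = 1.525e-03 × 3600 = 5.49 mm/hr.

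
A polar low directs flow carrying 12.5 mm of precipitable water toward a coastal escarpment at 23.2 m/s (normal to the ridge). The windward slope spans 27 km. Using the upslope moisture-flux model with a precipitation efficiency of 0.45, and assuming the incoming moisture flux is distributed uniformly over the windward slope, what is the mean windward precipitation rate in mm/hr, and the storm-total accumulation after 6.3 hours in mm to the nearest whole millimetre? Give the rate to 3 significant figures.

R ≈ 17.4 mm/hr; total ≈ 110 mm

Incoming column moisture flux per unit ridge length: F = V × PW = 23.2 × 12.5 = 290 mm·m/s.
Spread over the 27 km slope with efficiency ε = 0.45: R = ε·F/W = 0.45 × 290 / 27000 m = 4.833e-03 mm/s.
R = 4.833e-03 × 3600 = 17.4 mm/hr.
Over 6.3 h: total = 17.4 × 6.3 = 109.62 ≈ 110 mm.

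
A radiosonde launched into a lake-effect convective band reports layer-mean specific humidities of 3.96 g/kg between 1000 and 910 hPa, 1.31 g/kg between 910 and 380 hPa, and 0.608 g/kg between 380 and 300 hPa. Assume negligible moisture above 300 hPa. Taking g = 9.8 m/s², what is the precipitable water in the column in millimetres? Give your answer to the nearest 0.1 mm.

Precipitable water is the column-integrated vapour mass per unit area: PW = (1/g) Σ q̄ Δp, with q in kg/kg and Δp in Pa (1 kg/m² of water = 1 mm).
Layer 1000–910 hPa: Δp = 90 hPa = 9000 Pa, q̄ = 0.00396 kg/kg → 0.00396 × 9000 / 9.8 = 3.64 mm
Layer 910–380 hPa: Δp = 530 hPa = 53000 Pa, q̄ = 0.00131 kg/kg → 0.00131 × 53000 / 9.8 = 7.08 mm
Layer 380–300 hPa: Δp = 80 hPa = 8000 Pa, q̄ = 0.000608 kg/kg → 0.000608 × 8000 / 9.8 = 0.50 mm
PW = 3.64 + 7.08 + 0.50 = 11.22 ≈ 11.2 mm.

PW ≈ 11.2 mm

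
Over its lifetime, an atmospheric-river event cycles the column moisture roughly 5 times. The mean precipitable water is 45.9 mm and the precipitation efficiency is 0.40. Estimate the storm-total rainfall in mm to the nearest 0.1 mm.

rainfall ≈ 91.8 mm

Each cycle deposits ε × PW = 0.40 × 45.9 = 18.36 mm.
Over 5 cycles: 5 × 18.36 = 91.8 mm.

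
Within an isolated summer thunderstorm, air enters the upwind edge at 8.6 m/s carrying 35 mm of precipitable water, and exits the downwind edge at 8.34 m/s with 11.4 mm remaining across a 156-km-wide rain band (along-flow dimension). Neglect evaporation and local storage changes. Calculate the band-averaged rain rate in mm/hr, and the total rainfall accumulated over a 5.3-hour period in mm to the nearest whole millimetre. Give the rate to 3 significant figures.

R ≈ 4.75 mm/hr; total ≈ 25 mm

Column moisture flux per unit crosswind length is F = V × PW.
Inflow: F_in = 8.6 × 35 = 301 mm·m/s
Outflow: F_out = 8.34 × 11.4 = 95.076 mm·m/s
Steady-state rate R = (F_in − F_out)/L = (301 − 95.076) / 156000 m = 1.320e-03 mm/s.
R = 1.320e-03 × 3600 = 4.75 mm/hr.
Over 5.3 h: total = 4.75 × 5.3 = 25.175 ≈ 25 mm.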